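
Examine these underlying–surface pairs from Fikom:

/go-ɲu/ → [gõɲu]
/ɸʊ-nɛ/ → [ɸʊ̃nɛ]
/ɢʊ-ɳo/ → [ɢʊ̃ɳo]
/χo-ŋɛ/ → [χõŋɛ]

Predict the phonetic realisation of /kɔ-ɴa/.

The data show regressive nasality assimilation (vowel nasalisation): /o/ → [õ] before /ɲ/; /ʊ/ → [ʊ̃] before /n/; /ʊ/ → [ʊ̃] before /ɳ/; /o/ → [õ] before /ŋ/ — a vowel is nasalised by an immediately following nasal consonant.
/ɔ/ sits next to the nasal /ɴ/ and is therefore nasalised to [ɔ̃].

[kɔ̃ɴa]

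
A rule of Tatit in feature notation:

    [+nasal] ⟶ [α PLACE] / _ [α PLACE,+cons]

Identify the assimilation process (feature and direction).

regressive place assimilation

The rule copies the place features (abbreviated [PLACE]) from the environment onto the target, so the assimilating feature is place.
Since the environment is written after the underscore, the trigger follows the target; the direction is regressive.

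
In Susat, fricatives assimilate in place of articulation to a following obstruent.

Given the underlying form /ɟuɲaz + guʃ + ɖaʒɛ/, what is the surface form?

[ɟuɲaɣguʂɖaʒɛ]

The rule targets /z/ (voiced alveolar fricative), which sits before the trigger /g/ (velar).
A voiced velar fricative is [ɣ], so the surface segment is [ɣ].
At the second juncture, /ʃ/ likewise becomes [ʂ] adjacent to /ɖ/.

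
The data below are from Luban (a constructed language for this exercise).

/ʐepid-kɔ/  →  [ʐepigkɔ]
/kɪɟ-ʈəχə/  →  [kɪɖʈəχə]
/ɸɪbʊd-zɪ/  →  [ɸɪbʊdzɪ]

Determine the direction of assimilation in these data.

Comparing underlying and surface forms, /d/ → [g] is the alternation; the neighbouring /k/ is constant.
The change alveolar → velar matches the place of the following /k/, identifying this as place assimilation.
The same holds elsewhere in the data: /ɟ/ → [ɖ] before /ʈ/ (palatal → retroflex, matching retroflex) — only place changes, and always toward the following segment.
No alternation appears in [ɸɪbʊdzɪ]: there the adjacent consonants already agree in place (/d/ and /z/ are both alveolar), so this form is consistent with the same rule.
Since the segment that changes precedes the conditioning segment, the assimilation is regressive.

regressive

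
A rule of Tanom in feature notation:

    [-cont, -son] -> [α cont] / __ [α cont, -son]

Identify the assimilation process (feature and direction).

regressive manner assimilation

The shared variable α links the value of [cont] on the target to that of the neighbouring obstruent. [cont] distinguishes stops from fricatives — a manner-of-articulation feature — so this is manner assimilation.
Since the environment is written after the underscore, the trigger follows the target; the direction is regressive.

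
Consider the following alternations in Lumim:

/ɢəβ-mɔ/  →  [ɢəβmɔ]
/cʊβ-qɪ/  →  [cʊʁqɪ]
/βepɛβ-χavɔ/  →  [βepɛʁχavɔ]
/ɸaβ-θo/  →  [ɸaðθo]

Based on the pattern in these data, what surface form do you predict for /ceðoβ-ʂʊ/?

[ceðoʐʂʊ]

The data show regressive place assimilation: /β/ → [ʁ] before /q/; /β/ → [ʁ] before /χ/; /β/ → [ð] before /θ/. In each pair only place changes, matching the following consonant, while manner and voice stay constant.
Nothing changes in [ɢəβmɔ]: there the adjacent consonants already agree in place (/β/ and /m/ are both bilabial), so this form is consistent with the same rule.
/β/ is a voiced bilabial fricative. The following trigger /ʂ/ is retroflex, so /β/ must become retroflex as well.
Changing only its place to retroflex gives [ʐ] — the voiced retroflex fricative.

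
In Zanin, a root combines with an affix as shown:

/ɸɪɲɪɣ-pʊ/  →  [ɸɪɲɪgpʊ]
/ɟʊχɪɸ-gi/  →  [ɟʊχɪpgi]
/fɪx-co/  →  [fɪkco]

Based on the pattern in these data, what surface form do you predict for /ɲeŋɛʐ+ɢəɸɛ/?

The data show regressive manner assimilation: /ɣ/ → [g] before /p/; /ɸ/ → [p] before /g/; /x/ → [k] before /c/. In each pair only manner changes, matching the following consonant, while place and voice stay constant.
The rule targets /ʐ/ (voiced retroflex fricative), which sits before the trigger /ɢ/ (stop).
The voiced retroflex stop is [ɖ], so /ʐ/ → [ɖ].

[ɲeŋɛɖɢəɸɛ]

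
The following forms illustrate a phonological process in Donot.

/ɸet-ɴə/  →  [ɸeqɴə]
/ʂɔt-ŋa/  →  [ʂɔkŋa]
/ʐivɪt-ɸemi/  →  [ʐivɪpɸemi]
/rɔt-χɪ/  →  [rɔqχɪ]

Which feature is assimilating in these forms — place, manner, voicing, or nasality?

place

Comparing underlying and surface forms, /t/ → [q] is the alternation; the neighbouring /ɴ/ is constant.
/t/ is alveolar while /ɴ/ is uvular; the output [q] is uvular, matching the trigger — so the feature that spreads is place.
The same holds elsewhere in the data: /t/ → [k] before /ŋ/ (alveolar → velar, matching velar); /t/ → [p] before /ɸ/ (alveolar → bilabial, matching bilabial); /t/ → [q] before /χ/ (alveolar → uvular, matching uvular) — only place changes, and always toward the following segment.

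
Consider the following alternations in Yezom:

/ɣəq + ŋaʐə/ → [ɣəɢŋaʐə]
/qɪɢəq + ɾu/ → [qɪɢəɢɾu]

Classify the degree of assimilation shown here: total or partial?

The segment that alternates is /q/, which surfaces as [ɢ] when adjacent to /ŋ/.
/q/ is voiceless while /ŋ/ is voiced; the output [ɢ] is voiced, matching the trigger — so the feature that spreads is voicing.
Place and manner are unchanged, so the assimilation is partial, not total.
The same holds elsewhere in the data: /q/ → [ɢ] before /ɾ/ (voiceless → voiced, matching voiced) — only voicing changes, and always toward the following segment.

partial assimilation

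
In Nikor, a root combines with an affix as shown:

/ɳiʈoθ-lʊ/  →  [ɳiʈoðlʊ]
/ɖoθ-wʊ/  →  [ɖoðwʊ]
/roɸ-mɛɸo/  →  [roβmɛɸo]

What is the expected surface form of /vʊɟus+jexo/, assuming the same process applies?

The data show regressive voicing assimilation: /θ/ → [ð] before /l/; /θ/ → [ð] before /w/; /ɸ/ → [β] before /m/. In each pair only voicing changes, matching the following consonant, while place and manner stay constant.
/s/ is a voiceless alveolar fricative. The following trigger /j/ is voiced, so /s/ must become voiced as well.
A voiced alveolar fricative is [z], so the surface segment is [z].

[vʊɟuzjexo]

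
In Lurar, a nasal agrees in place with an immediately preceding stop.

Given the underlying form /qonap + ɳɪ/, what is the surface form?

/ɳ/ is a voiced retroflex nasal. The preceding trigger /p/ is bilabial, so /ɳ/ must become bilabial as well.
A voiced bilabial nasal is [m], so the surface segment is [m].

[qonapmɪ]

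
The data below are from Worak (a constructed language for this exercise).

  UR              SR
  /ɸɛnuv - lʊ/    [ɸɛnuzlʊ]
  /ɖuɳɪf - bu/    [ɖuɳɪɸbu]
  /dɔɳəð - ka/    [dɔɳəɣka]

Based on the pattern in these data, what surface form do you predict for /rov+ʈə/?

The data show regressive place assimilation: /v/ → [z] before /l/; /f/ → [ɸ] before /b/; /ð/ → [ɣ] before /k/. In each pair only place changes, matching the following consonant, while manner and voice stay constant.
The rule targets /v/ (voiced labiodental fricative), which sits before the trigger /ʈ/ (retroflex).
A voiced retroflex fricative is [ʐ], so the surface segment is [ʐ].

[roʐʈə]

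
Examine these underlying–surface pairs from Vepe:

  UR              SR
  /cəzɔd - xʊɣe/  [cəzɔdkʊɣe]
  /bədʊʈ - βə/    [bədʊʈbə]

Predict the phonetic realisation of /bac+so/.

The data show progressive manner assimilation: /x/ → [k] after /d/; /β/ → [b] after /ʈ/. In each pair only manner changes, matching the preceding consonant, while place and voice stay constant.
The rule targets /s/ (voiceless alveolar fricative), which sits after the trigger /c/ (stop).
The voiceless alveolar stop is [t], so /s/ → [t].

[bacto]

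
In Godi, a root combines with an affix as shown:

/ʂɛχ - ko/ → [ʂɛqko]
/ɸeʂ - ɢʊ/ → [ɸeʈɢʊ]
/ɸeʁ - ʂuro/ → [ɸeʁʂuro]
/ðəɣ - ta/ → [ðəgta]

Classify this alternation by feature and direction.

Underlying /χ/ is realised as [q] next to /k/; /k/ itself does not change.
/χ/ is a fricative while /k/ is a stop; the output [q] is a stop, matching the trigger — so the feature that spreads is manner.
Place and voice are unchanged, so the assimilation is partial, not total.
Checking the remaining alternations: /ʂ/ → [ʈ] before /ɢ/ (fricative → stop, matching a stop); /ɣ/ → [g] before /t/ (fricative → stop, matching a stop) — only manner changes, and always toward the following segment.
Nothing changes in [ɸeʁʂuro]: there the adjacent consonants already agree in manner (/ʁ/ and /ʂ/ are both fricatives), so this form is consistent with the same rule.
The trigger is the following segment, so the direction is regressive (anticipatory).

regressive manner assimilation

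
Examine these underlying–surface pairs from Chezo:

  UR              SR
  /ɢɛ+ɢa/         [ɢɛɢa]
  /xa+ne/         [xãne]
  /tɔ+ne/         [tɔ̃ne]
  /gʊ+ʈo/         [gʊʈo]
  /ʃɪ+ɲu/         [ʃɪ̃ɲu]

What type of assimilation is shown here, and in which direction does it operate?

The vowel /a/ surfaces as nasalised [ã] next to the following nasal /n/ — it has acquired the [+nasal] feature of its neighbour.
Likewise in the remaining data: /ɔ/ → [ɔ̃] before /n/; /ɪ/ → [ɪ̃] before /ɲ/ — each time a vowel is nasalised next to a following nasal.
No change occurs in [ɢɛɢa], [gʊʈo] because the vowel at the boundary is adjacent to an oral consonant, not a nasal (/ɛ/ next to /ɢ/; /ʊ/ next to /ʈ/).
Because the conditioning nasal is to the right of the vowel that changes, the process is regressive (anticipatory).

regressive nasality assimilation (vowel nasalisation)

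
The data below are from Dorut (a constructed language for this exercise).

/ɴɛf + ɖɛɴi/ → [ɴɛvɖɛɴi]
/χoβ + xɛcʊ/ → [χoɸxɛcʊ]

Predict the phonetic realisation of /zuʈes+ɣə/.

The data show regressive voicing assimilation: /f/ → [v] before /ɖ/; /β/ → [ɸ] before /x/. In each pair only voicing changes, matching the following consonant, while place and manner stay constant.
The rule targets /s/ (voiceless alveolar fricative), which sits before the trigger /ɣ/ (voiced).
A voiced alveolar fricative is [z], so the surface segment is [z].

[zuʈezɣə]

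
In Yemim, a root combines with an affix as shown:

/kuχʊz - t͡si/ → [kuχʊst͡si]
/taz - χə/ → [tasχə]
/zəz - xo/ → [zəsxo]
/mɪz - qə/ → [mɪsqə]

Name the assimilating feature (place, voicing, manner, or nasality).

Underlying /z/ is realised as [s] next to /t͡s/; /t͡s/ itself does not change.
/z/ is voiced while /t͡s/ is voiceless; the output [s] is voiceless, matching the trigger — so the feature that spreads is voicing.
The same holds elsewhere in the data: /z/ → [s] before /χ/ (voiced → voiceless, matching voiceless); /z/ → [s] before /x/ (voiced → voiceless, matching voiceless); /z/ → [s] before /q/ (voiced → voiceless, matching voiceless) — only voicing changes, and always toward the following segment.

voicing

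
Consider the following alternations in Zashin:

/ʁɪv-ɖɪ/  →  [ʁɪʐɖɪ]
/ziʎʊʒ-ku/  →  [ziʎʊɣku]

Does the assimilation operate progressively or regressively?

regressive

The segment that alternates is /v/, which surfaces as [ʐ] when adjacent to /ɖ/.
/v/ is labiodental while /ɖ/ is retroflex; the output [ʐ] is retroflex, matching the trigger — so the feature that spreads is place.
The same holds elsewhere in the data: /ʒ/ → [ɣ] before /k/ (postalveolar → velar, matching velar) — only place changes, and always toward the following segment.
The trigger is the following segment, so the direction is regressive (anticipatory).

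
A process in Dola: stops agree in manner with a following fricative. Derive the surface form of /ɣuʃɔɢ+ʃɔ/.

[ɣuʃɔʁʃɔ]

The rule targets /ɢ/ (voiced uvular stop), which sits before the trigger /ʃ/ (fricative).
A voiced uvular fricative is [ʁ], so the surface segment is [ʁ].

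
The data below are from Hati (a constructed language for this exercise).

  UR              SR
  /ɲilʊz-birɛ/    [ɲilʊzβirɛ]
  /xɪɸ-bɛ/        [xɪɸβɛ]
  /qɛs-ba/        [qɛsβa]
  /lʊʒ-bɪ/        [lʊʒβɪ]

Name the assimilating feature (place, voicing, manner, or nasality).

Underlying /b/ is realised as [β] next to /z/; /z/ itself does not change.
/b/ is a stop while /z/ is a fricative; the output [β] is a fricative, matching the trigger — so the feature that spreads is manner.
Checking the remaining alternations: /b/ → [β] after /ɸ/ (stop → fricative, matching a fricative); /b/ → [β] after /s/ (stop → fricative, matching a fricative); /b/ → [β] after /ʒ/ (stop → fricative, matching a fricative) — only manner changes, and always toward the preceding segment.

manner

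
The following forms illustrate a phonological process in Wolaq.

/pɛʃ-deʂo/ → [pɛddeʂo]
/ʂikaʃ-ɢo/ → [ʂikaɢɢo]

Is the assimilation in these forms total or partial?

total assimilation

The segment that alternates is /ʃ/, which surfaces as [d] when adjacent to /d/.
The output [d] is identical to the trigger /d/ — every feature (place, manner, voicing) has been copied — so this is total assimilation.
The other form behaves the same way: /ʃ/ → [ɢ] before /ɢ/ — in each case the output is a copy of the following consonant.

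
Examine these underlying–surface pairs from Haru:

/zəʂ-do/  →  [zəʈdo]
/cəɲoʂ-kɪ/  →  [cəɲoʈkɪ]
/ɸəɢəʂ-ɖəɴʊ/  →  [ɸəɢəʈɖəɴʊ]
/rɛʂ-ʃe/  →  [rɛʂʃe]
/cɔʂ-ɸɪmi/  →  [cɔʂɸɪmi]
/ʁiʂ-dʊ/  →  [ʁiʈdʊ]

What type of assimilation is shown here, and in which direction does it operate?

regressive manner assimilation

Underlying /ʂ/ is realised as [ʈ] next to /d/; /d/ itself does not change.
The change fricative → stop matches the manner of the following /d/, identifying this as manner assimilation.
Place and voice are unchanged, so the assimilation is partial, not total.
The other alternating forms pattern the same way: /ʂ/ → [ʈ] before /k/ (fricative → stop, matching a stop); /ʂ/ → [ʈ] before /ɖ/ (fricative → stop, matching a stop) — only manner changes, and always toward the following segment.
Nothing changes in [rɛʂʃe], [cɔʂɸɪmi]: there the adjacent consonants already agree in manner (/ʂ/ and /ʃ/ are both fricatives; /ʂ/ and /ɸ/ are both fricatives), so these forms are consistent with the same rule.
The trigger is the following segment, so the direction is regressive (anticipatory).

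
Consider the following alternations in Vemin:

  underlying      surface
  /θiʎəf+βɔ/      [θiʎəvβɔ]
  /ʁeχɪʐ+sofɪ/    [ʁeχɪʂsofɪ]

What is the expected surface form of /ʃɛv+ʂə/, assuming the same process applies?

The data show regressive voicing assimilation: /f/ → [v] before /β/; /ʐ/ → [ʂ] before /s/. In each pair only voicing changes, matching the following consonant, while place and manner stay constant.
The rule targets /v/ (voiced labiodental fricative), which sits before the trigger /ʂ/ (voiceless).
The voiceless labiodental fricative is [f], so /v/ → [f].

[ʃɛfʂə]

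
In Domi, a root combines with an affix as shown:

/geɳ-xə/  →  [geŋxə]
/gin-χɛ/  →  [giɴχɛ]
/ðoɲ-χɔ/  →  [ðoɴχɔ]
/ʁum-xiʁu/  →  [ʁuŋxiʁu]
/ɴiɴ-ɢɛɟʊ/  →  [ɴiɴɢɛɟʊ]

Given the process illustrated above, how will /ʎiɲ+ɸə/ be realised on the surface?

[ʎimɸə]

The data show regressive place assimilation: /ɳ/ → [ŋ] before /x/; /n/ → [ɴ] before /χ/; /ɲ/ → [ɴ] before /χ/; /m/ → [ŋ] before /x/. In each pair only place changes, matching the following consonant, while manner and voice stay constant.
Nothing changes in [ɴiɴɢɛɟʊ]: there the adjacent consonants already agree in place (/ɴ/ and /ɢ/ are both uvular), so this form is consistent with the same rule.
The rule targets /ɲ/ (voiced palatal nasal), which sits before the trigger /ɸ/ (bilabial).
Changing only its place to bilabial gives [m] — the voiced bilabial nasal.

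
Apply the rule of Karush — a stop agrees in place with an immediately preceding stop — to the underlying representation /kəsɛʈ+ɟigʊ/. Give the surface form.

The rule targets /ɟ/ (voiced palatal stop), which sits after the trigger /ʈ/ (retroflex).
The voiced retroflex stop is [ɖ], so /ɟ/ → [ɖ].

[kəsɛʈɖigʊ]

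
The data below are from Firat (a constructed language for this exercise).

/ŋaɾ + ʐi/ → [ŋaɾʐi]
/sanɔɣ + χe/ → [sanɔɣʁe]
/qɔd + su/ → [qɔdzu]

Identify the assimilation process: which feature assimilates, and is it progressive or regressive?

Comparing underlying and surface forms, /χ/ → [ʁ] is the alternation; the neighbouring /ɣ/ is constant.
The change voiceless → voiced matches the voicing of the preceding /ɣ/, identifying this as voicing assimilation.
Place and manner are unchanged, so the assimilation is partial, not total.
The other alternating form patterns the same way: /s/ → [z] after /d/ (voiceless → voiced, matching voiced) — only voicing changes, and always toward the preceding segment.
Nothing changes in [ŋaɾʐi]: there the adjacent consonants already agree in voicing (/ʐ/ and /ɾ/ are both voiced), so this form is consistent with the same rule.
Since the segment that changes follows the conditioning segment, the assimilation is progressive.

progressive voicing assimilation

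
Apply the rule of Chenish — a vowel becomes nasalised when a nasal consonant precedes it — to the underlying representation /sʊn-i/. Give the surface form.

[sʊnĩ]

/i/ sits next to the nasal /n/ and is therefore nasalised to [ĩ].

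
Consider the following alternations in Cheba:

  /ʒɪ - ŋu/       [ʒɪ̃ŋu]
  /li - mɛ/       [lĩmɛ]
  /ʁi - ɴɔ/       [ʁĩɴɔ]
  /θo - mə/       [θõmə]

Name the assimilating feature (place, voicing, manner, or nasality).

nasality

The vowel /ɪ/ surfaces as nasalised [ɪ̃] next to the following nasal /ŋ/ — it has acquired the [+nasal] feature of its neighbour.
The other forms show the same pattern: /i/ → [ĩ] before /m/; /i/ → [ĩ] before /ɴ/; /o/ → [õ] before /m/ — each time a vowel is nasalised next to a following nasal.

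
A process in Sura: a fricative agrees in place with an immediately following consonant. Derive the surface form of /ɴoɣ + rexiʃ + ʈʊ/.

[ɴozrexiʂʈʊ]

The rule targets /ɣ/ (voiced velar fricative), which sits before the trigger /r/ (alveolar).
The voiced alveolar fricative is [z], so /ɣ/ → [z].
At the second juncture, /ʃ/ likewise becomes [ʂ] adjacent to /ʈ/.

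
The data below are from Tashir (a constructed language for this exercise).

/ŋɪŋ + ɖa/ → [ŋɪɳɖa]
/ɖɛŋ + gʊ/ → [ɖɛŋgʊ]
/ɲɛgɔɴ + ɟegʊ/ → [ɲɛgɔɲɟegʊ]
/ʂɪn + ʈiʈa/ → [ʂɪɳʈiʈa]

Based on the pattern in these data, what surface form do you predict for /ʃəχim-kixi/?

[ʃəχiŋkixi]

The data show regressive place assimilation: /ŋ/ → [ɳ] before /ɖ/; /ɴ/ → [ɲ] before /ɟ/; /n/ → [ɳ] before /ʈ/. In each pair only place changes, matching the following consonant, while manner and voice stay constant.
No alternation appears in [ɖɛŋgʊ]: there the adjacent consonants already agree in place (/ŋ/ and /g/ are both velar), so this form is consistent with the same rule.
The rule targets /m/ (voiced bilabial nasal), which sits before the trigger /k/ (velar).
The voiced velar nasal is [ŋ], so /m/ → [ŋ].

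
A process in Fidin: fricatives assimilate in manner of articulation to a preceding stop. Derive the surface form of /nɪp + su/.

/s/ is a voiceless alveolar fricative. The preceding trigger /p/ is a stop, so /s/ must become a stop as well.
Changing only its manner to stop gives [t] — the voiceless alveolar stop.

[nɪptu]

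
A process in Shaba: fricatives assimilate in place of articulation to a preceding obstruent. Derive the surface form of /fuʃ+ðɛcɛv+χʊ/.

/ð/ is a voiced dental fricative. The preceding trigger /ʃ/ is postalveolar, so /ð/ must become postalveolar as well.
A voiced postalveolar fricative is [ʒ], so the surface segment is [ʒ].
The same rule applies at the second boundary: /χ/ → [f] next to /v/.

[fuʃʒɛcɛvfʊ]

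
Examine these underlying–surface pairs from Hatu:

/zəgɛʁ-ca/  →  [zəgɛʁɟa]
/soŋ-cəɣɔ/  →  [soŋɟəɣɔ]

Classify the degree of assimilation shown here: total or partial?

The segment that alternates is /c/, which surfaces as [ɟ] when adjacent to /ʁ/.
/c/ is voiceless while /ʁ/ is voiced; the output [ɟ] is voiced, matching the trigger — so the feature that spreads is voicing.
Place and manner are unchanged, so the assimilation is partial, not total.
The same holds elsewhere in the data: /c/ → [ɟ] after /ŋ/ (voiceless → voiced, matching voiced) — only voicing changes, and always toward the preceding segment.

partial assimilation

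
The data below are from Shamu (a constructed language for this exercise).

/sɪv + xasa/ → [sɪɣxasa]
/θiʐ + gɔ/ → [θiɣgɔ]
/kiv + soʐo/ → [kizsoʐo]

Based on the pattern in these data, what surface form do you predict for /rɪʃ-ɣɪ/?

[rɪxɣɪ]

The data show regressive place assimilation: /v/ → [ɣ] before /x/; /ʐ/ → [ɣ] before /g/; /v/ → [z] before /s/. In each pair only place changes, matching the following consonant, while manner and voice stay constant.
/ʃ/ is a voiceless postalveolar fricative. The following trigger /ɣ/ is velar, so /ʃ/ must become velar as well.
Changing only its place to velar gives [x] — the voiceless velar fricative.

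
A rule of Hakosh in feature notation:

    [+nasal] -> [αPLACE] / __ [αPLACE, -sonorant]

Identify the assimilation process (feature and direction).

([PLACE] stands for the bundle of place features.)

The rule copies the place features (abbreviated [PLACE]) from the environment onto the target, so the assimilating feature is place.
The conditioning segment sits to the right of the focus bar, meaning the trigger follows the segment that changes — regressive assimilation.

regressive place assimilation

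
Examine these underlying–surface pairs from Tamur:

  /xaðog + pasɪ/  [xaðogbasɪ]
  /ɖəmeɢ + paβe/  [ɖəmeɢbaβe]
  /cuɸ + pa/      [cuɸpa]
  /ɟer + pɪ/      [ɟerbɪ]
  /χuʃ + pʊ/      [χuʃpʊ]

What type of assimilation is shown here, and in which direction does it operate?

Underlying /p/ is realised as [b] next to /g/; /g/ itself does not change.
/p/ is voiceless while /g/ is voiced; the output [b] is voiced, matching the trigger — so the feature that spreads is voicing.
Place and manner are unchanged, so the assimilation is partial, not total.
Checking the remaining alternations: /p/ → [b] after /ɢ/ (voiceless → voiced, matching voiced); /p/ → [b] after /r/ (voiceless → voiced, matching voiced) — only voicing changes, and always toward the preceding segment.
No alternation appears in [cuɸpa], [χuʃpʊ]: there the adjacent consonants already agree in voicing (/p/ and /ɸ/ are both voiceless; /p/ and /ʃ/ are both voiceless), so these forms are consistent with the same rule.
Since the segment that changes follows the conditioning segment, the assimilation is progressive.

progressive voicing assimilation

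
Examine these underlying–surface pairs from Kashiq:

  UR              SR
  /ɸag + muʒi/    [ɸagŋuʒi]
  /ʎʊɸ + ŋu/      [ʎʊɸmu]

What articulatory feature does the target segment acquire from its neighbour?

place

The segment that alternates is /m/, which surfaces as [ŋ] when adjacent to /g/.
The change bilabial → velar matches the place of the preceding /g/, identifying this as place assimilation.
The same holds elsewhere in the data: /ŋ/ → [m] after /ɸ/ (velar → bilabial, matching bilabial) — only place changes, and always toward the preceding segment.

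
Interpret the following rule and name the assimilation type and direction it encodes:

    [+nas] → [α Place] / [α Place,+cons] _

The shared variable α links the value of the place features (abbreviated [Place]) on the target to the same value on the neighbouring segment, so place is the feature that assimilates.
The conditioning segment sits to the left of the focus bar, meaning the trigger precedes the segment that changes — progressive assimilation.

progressive place assimilation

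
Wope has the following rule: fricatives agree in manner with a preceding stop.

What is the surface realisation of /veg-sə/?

The rule targets /s/ (voiceless alveolar fricative), which sits after the trigger /g/ (stop).
Changing only its manner to stop gives [t] — the voiceless alveolar stop.

[vegtə]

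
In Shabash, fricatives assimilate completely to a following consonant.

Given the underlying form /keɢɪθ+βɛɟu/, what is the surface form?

/θ/ is the segment targeted by the rule; it sits immediately before /β/, so it assimilates completely and surfaces as [β].

[keɢɪββɛɟu]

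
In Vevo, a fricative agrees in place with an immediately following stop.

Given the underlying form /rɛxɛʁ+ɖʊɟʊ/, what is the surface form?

/ʁ/ is a voiced uvular fricative. The following trigger /ɖ/ is retroflex, so /ʁ/ must become retroflex as well.
Changing only its place to retroflex gives [ʐ] — the voiced retroflex fricative.

[rɛxɛʐɖʊɟʊ]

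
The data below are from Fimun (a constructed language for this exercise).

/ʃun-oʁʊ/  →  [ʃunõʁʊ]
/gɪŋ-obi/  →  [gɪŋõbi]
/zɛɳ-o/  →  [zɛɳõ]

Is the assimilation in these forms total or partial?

partial assimilation

The vowel /o/ surfaces as nasalised [õ] next to the preceding nasal /n/ — it has acquired the [+nasal] feature of its neighbour.
The other forms show the same pattern: /o/ → [õ] after /ŋ/; /o/ → [õ] after /ɳ/ — each time a vowel is nasalised next to a preceding nasal.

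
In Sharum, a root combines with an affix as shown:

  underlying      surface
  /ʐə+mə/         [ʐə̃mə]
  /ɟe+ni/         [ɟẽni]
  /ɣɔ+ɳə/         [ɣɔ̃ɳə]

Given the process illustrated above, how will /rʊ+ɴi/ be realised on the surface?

The data show regressive nasality assimilation (vowel nasalisation): /ə/ → [ə̃] before /m/; /e/ → [ẽ] before /n/; /ɔ/ → [ɔ̃] before /ɳ/ — a vowel is nasalised by an immediately following nasal consonant.
The vowel /ʊ/ is adjacent to the following nasal /ɴ/, so it acquires [+nasal] and surfaces as [ʊ̃].

[rʊ̃ɴi]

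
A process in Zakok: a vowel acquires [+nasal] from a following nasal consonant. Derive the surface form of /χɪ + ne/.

[χɪ̃ne]

The vowel /ɪ/ is adjacent to the following nasal /n/, so it acquires [+nasal] and surfaces as [ɪ̃].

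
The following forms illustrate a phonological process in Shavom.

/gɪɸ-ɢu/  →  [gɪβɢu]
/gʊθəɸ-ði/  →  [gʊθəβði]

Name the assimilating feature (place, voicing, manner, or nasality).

Comparing underlying and surface forms, /ɸ/ → [β] is the alternation; the neighbouring /ɢ/ is constant.
/ɸ/ is voiceless while /ɢ/ is voiced; the output [β] is voiced, matching the trigger — so the feature that spreads is voicing.
The other alternating form patterns the same way: /ɸ/ → [β] before /ð/ (voiceless → voiced, matching voiced) — only voicing changes, and always toward the following segment.

voicing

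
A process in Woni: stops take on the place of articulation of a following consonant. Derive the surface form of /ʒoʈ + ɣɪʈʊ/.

[ʒokɣɪʈʊ]

The rule targets /ʈ/ (voiceless retroflex stop), which sits before the trigger /ɣ/ (velar).
Changing only its place to velar gives [k] — the voiceless velar stop.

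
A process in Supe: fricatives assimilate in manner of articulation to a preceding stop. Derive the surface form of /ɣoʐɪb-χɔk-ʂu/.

/χ/ is a voiceless uvular fricative. The preceding trigger /b/ is a stop, so /χ/ must become a stop as well.
Changing only its manner to stop gives [q] — the voiceless uvular stop.
The same rule applies at the second boundary: /ʂ/ → [ʈ] next to /k/.

[ɣoʐɪbqɔkʈu]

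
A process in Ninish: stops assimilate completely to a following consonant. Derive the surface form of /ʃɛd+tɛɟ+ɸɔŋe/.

/d/ is the segment targeted by the rule; it sits immediately before /t/, so it assimilates completely and surfaces as [t].
At the second juncture, /ɟ/ likewise becomes [ɸ] adjacent to /ɸ/.

[ʃɛttɛɸɸɔŋe]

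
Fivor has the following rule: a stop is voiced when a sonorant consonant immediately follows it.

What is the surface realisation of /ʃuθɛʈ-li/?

/ʈ/ is a voiceless retroflex stop. The following trigger /l/ is voiced, so /ʈ/ must become voiced as well.
A voiced retroflex stop is [ɖ], so the surface segment is [ɖ].

[ʃuθɛɖli]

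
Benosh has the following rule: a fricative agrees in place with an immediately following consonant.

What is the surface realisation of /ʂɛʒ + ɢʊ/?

/ʒ/ is a voiced postalveolar fricative. The following trigger /ɢ/ is uvular, so /ʒ/ must become uvular as well.
A voiced uvular fricative is [ʁ], so the surface segment is [ʁ].

[ʂɛʁɢʊ]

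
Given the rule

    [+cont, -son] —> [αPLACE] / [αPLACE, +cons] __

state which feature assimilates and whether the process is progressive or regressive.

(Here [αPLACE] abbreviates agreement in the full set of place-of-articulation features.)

progressive place assimilation

The shared variable α links the value of the place features (abbreviated [PLACE]) on the target to the same value on the neighbouring segment, so place is the feature that assimilates.
Since the environment is written before the underscore, the trigger precedes the target; the direction is progressive.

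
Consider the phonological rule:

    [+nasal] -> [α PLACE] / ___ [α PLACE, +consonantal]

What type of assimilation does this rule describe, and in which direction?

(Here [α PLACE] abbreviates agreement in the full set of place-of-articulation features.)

The shared variable α links the value of the place features (abbreviated [PLACE]) on the target to the same value on the neighbouring segment, so place is the feature that assimilates.
The conditioning segment sits to the right of the focus bar, meaning the trigger follows the segment that changes — regressive assimilation.

regressive place assimilation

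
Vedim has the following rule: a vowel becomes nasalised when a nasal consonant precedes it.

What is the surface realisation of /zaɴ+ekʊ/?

/e/ sits next to the nasal /ɴ/ and is therefore nasalised to [ẽ].

[zaɴẽkʊ]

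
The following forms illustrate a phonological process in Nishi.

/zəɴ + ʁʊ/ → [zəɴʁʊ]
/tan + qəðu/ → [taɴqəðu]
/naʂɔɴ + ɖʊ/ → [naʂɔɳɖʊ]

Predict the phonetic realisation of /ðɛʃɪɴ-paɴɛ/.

[ðɛʃɪmpaɴɛ]

The data show regressive place assimilation: /n/ → [ɴ] before /q/; /ɴ/ → [ɳ] before /ɖ/. In each pair only place changes, matching the following consonant, while manner and voice stay constant.
Nothing changes in [zəɴʁʊ]: there the adjacent consonants already agree in place (/ɴ/ and /ʁ/ are both uvular), so this form is consistent with the same rule.
The rule targets /ɴ/ (voiced uvular nasal), which sits before the trigger /p/ (bilabial).
Changing only its place to bilabial gives [m] — the voiced bilabial nasal.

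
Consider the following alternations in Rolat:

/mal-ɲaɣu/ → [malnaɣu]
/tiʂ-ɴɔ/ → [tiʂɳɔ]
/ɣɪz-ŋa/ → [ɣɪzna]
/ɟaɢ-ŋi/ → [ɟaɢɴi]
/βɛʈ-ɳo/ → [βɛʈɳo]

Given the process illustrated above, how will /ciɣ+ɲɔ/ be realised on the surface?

[ciɣŋɔ]

The data show progressive place assimilation: /ɲ/ → [n] after /l/; /ɴ/ → [ɳ] after /ʂ/; /ŋ/ → [n] after /z/; /ŋ/ → [ɴ] after /ɢ/. In each pair only place changes, matching the preceding consonant, while manner and voice stay constant.
No alternation appears in [βɛʈɳo]: there the adjacent consonants already agree in place (/ɳ/ and /ʈ/ are both retroflex), so this form is consistent with the same rule.
The rule targets /ɲ/ (voiced palatal nasal), which sits after the trigger /ɣ/ (velar).
A voiced velar nasal is [ŋ], so the surface segment is [ŋ].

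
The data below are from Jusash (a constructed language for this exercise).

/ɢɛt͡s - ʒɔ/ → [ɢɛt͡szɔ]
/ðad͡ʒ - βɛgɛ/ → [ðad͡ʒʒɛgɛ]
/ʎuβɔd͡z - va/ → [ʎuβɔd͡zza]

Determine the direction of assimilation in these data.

progressive

Comparing underlying and surface forms, /ʒ/ → [z] is the alternation; the neighbouring /t͡s/ is constant.
The change postalveolar → alveolar matches the place of the preceding /t͡s/, identifying this as place assimilation.
Checking the remaining alternations: /β/ → [ʒ] after /d͡ʒ/ (bilabial → postalveolar, matching postalveolar); /v/ → [z] after /d͡z/ (labiodental → alveolar, matching alveolar) — only place changes, and always toward the preceding segment.
The trigger is the preceding segment, so the direction is progressive (perseverative).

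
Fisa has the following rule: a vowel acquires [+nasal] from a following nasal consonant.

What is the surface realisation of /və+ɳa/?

The vowel /ə/ is adjacent to the following nasal /ɳ/, so it acquires [+nasal] and surfaces as [ə̃].

[və̃ɳa]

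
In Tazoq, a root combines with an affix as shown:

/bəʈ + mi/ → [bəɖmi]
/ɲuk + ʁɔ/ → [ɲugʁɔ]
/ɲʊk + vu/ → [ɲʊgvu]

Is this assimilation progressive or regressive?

Comparing underlying and surface forms, /ʈ/ → [ɖ] is the alternation; the neighbouring /m/ is constant.
The change voiceless → voiced matches the voicing of the following /m/, identifying this as voicing assimilation.
The other alternating forms pattern the same way: /k/ → [g] before /ʁ/ (voiceless → voiced, matching voiced); /k/ → [g] before /v/ (voiceless → voiced, matching voiced) — only voicing changes, and always toward the following segment.
Since the segment that changes precedes the conditioning segment, the assimilation is regressive.

regressive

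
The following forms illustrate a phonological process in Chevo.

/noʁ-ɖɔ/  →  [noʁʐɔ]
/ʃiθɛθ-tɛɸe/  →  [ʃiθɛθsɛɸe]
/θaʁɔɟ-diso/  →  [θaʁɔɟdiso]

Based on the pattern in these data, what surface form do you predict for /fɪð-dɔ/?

The data show progressive manner assimilation: /ɖ/ → [ʐ] after /ʁ/; /t/ → [s] after /θ/. In each pair only manner changes, matching the preceding consonant, while place and voice stay constant.
Nothing changes in [θaʁɔɟdiso]: there the adjacent consonants already agree in manner (/d/ and /ɟ/ are both stops), so this form is consistent with the same rule.
The rule targets /d/ (voiced alveolar stop), which sits after the trigger /ð/ (fricative).
The voiced alveolar fricative is [z], so /d/ → [z].

[fɪðzɔ]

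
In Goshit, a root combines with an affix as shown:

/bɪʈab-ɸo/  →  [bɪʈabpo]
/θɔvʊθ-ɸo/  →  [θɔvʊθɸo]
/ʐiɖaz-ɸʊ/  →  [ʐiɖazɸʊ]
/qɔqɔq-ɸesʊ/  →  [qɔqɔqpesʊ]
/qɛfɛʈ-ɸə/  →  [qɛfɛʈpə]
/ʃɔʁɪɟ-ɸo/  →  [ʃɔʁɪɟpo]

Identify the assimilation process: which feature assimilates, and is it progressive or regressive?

Underlying /ɸ/ is realised as [p] next to /b/; /b/ itself does not change.
/ɸ/ is a fricative while /b/ is a stop; the output [p] is a stop, matching the trigger — so the feature that spreads is manner.
Place and voice are unchanged, so the assimilation is partial, not total.
The other alternating forms pattern the same way: /ɸ/ → [p] after /q/ (fricative → stop, matching a stop); /ɸ/ → [p] after /ʈ/ (fricative → stop, matching a stop); /ɸ/ → [p] after /ɟ/ (fricative → stop, matching a stop) — only manner changes, and always toward the preceding segment.
No alternation appears in [θɔvʊθɸo], [ʐiɖazɸʊ]: there the adjacent consonants already agree in manner (/ɸ/ and /θ/ are both fricatives; /ɸ/ and /z/ are both fricatives), so these forms are consistent with the same rule.
The trigger is the preceding segment, so the direction is progressive (perseverative).

progressive manner assimilation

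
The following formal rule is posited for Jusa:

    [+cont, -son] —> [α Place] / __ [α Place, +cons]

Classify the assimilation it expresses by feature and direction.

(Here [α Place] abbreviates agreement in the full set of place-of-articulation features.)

The rule copies the place features (abbreviated [Place]) from the environment onto the target, so the assimilating feature is place.
The conditioning segment sits to the right of the focus bar, meaning the trigger follows the segment that changes — regressive assimilation.

regressive place assimilation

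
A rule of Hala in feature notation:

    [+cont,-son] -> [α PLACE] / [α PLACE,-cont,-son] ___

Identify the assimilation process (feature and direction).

progressive place assimilation

The shared variable α links the value of the place features (abbreviated [PLACE]) on the target to the same value on the neighbouring segment, so place is the feature that assimilates.
The conditioning segment sits to the left of the focus bar, meaning the trigger precedes the segment that changes — progressive assimilation.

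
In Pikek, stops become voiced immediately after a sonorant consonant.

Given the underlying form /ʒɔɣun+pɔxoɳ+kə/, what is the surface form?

[ʒɔɣunbɔxoɳgə]

/p/ is a voiceless bilabial stop. The preceding trigger /n/ is voiced, so /p/ must become voiced as well.
The voiced bilabial stop is [b], so /p/ → [b].
The same rule applies at the second boundary: /k/ → [g] next to /ɳ/.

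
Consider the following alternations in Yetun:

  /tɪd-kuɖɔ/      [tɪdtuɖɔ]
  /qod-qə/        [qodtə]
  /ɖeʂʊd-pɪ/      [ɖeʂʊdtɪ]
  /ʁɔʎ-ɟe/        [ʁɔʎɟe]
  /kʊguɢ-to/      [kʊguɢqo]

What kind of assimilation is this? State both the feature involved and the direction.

Underlying /k/ is realised as [t] next to /d/; /d/ itself does not change.
The change velar → alveolar matches the place of the preceding /d/, identifying this as place assimilation.
Manner and voice are unchanged, so the assimilation is partial, not total.
The other alternating forms pattern the same way: /q/ → [t] after /d/ (uvular → alveolar, matching alveolar); /p/ → [t] after /d/ (bilabial → alveolar, matching alveolar); /t/ → [q] after /ɢ/ (alveolar → uvular, matching uvular) — only place changes, and always toward the preceding segment.
Nothing changes in [ʁɔʎɟe]: there the adjacent consonants already agree in place (/ɟ/ and /ʎ/ are both palatal), so this form is consistent with the same rule.
The trigger is the preceding segment, so the direction is progressive (perseverative).

progressive place assimilation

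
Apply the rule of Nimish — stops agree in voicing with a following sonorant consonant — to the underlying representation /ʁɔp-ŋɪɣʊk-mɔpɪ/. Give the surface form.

[ʁɔbŋɪɣʊgmɔpɪ]

The rule targets /p/ (voiceless bilabial stop), which sits before the trigger /ŋ/ (voiced).
Changing only its voicing to voiced gives [b] — the voiced bilabial stop.
At the second juncture, /k/ likewise becomes [g] adjacent to /m/.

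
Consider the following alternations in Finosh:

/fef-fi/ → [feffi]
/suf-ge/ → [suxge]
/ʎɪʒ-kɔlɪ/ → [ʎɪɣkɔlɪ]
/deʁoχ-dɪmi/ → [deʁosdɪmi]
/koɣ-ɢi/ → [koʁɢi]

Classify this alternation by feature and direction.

The segment that alternates is /f/, which surfaces as [x] when adjacent to /g/.
/f/ is labiodental while /g/ is velar; the output [x] is velar, matching the trigger — so the feature that spreads is place.
Manner and voice are unchanged, so the assimilation is partial, not total.
Checking the remaining alternations: /ʒ/ → [ɣ] before /k/ (postalveolar → velar, matching velar); /χ/ → [s] before /d/ (uvular → alveolar, matching alveolar); /ɣ/ → [ʁ] before /ɢ/ (velar → uvular, matching uvular) — only place changes, and always toward the following segment.
Nothing changes in [feffi]: there the adjacent consonants already agree in place (/f/ and /f/ are both labiodental), so this form is consistent with the same rule.
Since the segment that changes precedes the conditioning segment, the assimilation is regressive.

regressive place assimilation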